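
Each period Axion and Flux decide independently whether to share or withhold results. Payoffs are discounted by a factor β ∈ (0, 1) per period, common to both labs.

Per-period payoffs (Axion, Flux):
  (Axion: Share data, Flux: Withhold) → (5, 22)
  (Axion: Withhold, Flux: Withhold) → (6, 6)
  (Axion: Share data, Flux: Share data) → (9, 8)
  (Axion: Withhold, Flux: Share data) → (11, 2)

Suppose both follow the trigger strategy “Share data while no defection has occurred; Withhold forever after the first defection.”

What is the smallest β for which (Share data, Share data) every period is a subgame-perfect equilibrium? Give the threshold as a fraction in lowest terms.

Axion's threshold: (11−9)/(11−6) = 2/5.
Flux's threshold: (22−8)/(22−6) = 7/8.
2/5 < 7/8, so Flux binds and β* = 7/8.

7/8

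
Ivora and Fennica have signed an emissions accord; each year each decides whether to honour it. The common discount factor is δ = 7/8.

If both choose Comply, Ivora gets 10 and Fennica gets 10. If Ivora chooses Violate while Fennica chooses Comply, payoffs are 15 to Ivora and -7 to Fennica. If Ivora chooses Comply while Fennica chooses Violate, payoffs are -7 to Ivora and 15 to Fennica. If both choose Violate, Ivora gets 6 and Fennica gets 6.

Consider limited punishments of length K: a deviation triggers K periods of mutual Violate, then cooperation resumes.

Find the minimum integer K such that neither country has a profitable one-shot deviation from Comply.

2

IC: δ(1−δ^K)/(1−δ) ≥ (15−10)/(10−6) = 5/4.
With δ = 7/8: need 1 − δ^K ≥ 5/4·(1−7/8)/(7/8), i.e. δ^K ≤ 0.8214.
Since (7/8)^1 = 0.8750 and (7/8)^2 = 0.7656, the smallest such K is 2.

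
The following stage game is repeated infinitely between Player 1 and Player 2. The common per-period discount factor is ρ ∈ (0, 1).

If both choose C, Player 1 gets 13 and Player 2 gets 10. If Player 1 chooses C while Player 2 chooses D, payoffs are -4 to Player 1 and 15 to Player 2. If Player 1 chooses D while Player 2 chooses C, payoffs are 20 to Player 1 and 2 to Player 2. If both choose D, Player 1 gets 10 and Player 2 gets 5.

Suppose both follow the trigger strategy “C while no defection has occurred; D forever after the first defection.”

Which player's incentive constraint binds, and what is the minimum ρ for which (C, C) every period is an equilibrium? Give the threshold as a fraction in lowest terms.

Player 1: cooperation gives 13 each period; deviation gives 20 once then 10 forever.
  13/(1−ρ) ≥ 20 + 10ρ/(1−ρ) ⇒ ρ ≥ 7/10.
Player 2: cooperation gives 10 each period; deviation gives 15 once then 5 forever.
  ρ ≥ 5/10 = 1/2.
Both must hold, so the binding constraint is Player 1's: ρ ≥ 7/10.

Player 1; ρ ≥ 7/10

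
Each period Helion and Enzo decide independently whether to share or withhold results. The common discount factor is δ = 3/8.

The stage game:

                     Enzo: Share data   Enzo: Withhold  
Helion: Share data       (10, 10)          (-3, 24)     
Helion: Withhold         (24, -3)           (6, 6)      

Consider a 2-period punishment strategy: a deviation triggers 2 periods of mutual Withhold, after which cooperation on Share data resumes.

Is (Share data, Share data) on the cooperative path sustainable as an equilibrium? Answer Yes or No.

IC: δ+…+δ^2 ≥ (24−10)/(10−6) = 7/2.
At δ = 3/8: partial sum = 0.5156 < 3.5000. Cooperation not sustainable.

No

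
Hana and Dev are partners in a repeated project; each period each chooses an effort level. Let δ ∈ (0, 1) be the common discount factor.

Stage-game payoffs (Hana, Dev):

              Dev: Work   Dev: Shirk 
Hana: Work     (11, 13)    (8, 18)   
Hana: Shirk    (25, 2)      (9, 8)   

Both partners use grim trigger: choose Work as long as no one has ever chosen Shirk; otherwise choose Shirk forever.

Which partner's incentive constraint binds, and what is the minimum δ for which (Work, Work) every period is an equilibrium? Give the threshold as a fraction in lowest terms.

Hana: cooperation gives 11 each period; deviation gives 25 once then 9 forever.
  11/(1−δ) ≥ 25 + 9δ/(1−δ) ⇒ δ ≥ 14/16 = 7/8.
Dev: cooperation gives 13 each period; deviation gives 18 once then 8 forever.
  δ ≥ 5/10 = 1/2.
Both must hold, so the binding constraint is Hana's: δ ≥ 7/8.

Hana; δ ≥ 7/8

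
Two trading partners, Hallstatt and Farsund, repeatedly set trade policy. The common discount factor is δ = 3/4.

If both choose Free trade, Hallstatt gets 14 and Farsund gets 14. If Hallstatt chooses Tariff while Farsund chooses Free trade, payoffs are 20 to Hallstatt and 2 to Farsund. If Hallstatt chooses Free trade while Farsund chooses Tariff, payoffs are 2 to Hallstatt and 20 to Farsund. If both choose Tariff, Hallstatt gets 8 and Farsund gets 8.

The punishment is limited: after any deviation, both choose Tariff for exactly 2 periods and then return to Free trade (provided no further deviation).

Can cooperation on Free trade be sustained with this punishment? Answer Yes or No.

Yes

A one-shot deviation gives 20 now, then 8 for 2 periods, then back to 14.
Gain from deviating: (20−14) today; loss: (14−8) in each of the next 2 periods.
No-deviation condition: (14−8)(δ+…+δ^2) ≥ 20−14, i.e. δ+…+δ^2 ≥ 1.
At δ = 3/4: δ+…+δ^2 = 1.3125 ≥ 1.0000.
So cooperation is sustainable.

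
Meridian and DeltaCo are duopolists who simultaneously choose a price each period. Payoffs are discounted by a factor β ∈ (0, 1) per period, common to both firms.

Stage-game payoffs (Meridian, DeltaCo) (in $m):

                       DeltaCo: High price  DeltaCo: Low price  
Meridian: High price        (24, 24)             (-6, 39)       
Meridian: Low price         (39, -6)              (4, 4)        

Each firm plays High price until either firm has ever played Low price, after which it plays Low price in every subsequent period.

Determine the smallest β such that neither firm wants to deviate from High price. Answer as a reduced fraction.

3/7

Cooperation forever yields 24 each period: 24/(1−β).
Deviating yields 39 once, then 4 forever: 39 + 4β/(1−β).
No profitable deviation requires 24/(1−β) ≥ 39 + 4β/(1−β).
Multiplying by (1−β): 24 ≥ 39(1−β) + 4β = 39 − 35β.
So 35β ≥ 15, i.e. β ≥ 15/35 = 3/7.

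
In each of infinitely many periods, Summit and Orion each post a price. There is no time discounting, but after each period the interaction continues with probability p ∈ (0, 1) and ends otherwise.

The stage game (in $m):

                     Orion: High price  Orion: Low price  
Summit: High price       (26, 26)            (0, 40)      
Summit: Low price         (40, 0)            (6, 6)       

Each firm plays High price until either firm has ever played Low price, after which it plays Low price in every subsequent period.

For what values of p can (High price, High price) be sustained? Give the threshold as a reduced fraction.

With no time discounting, the continuation probability p plays the role of the discount factor.
Grim-trigger IC: 26/(1−p) ≥ 40 + 6p/(1−p) ⇒ p ≥ (40−26)/(40−6) = 7/17.

7/17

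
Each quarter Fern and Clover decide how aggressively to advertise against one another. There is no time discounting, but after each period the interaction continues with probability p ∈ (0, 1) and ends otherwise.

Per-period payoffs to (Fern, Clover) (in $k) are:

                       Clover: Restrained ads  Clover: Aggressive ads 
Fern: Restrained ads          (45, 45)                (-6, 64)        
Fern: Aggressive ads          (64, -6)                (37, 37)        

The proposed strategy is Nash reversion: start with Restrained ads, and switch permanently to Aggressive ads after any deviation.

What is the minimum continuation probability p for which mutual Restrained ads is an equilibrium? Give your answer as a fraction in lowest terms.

19/27

Expected cooperation value is 45 + p·45 + p²·45 + … = 45/(1−p); deviation gives 64 + p·37/(1−p).
45 ≥ 64(1−p) + 37p ⇒ 27p ≥ 19 ⇒ p ≥ 19/27.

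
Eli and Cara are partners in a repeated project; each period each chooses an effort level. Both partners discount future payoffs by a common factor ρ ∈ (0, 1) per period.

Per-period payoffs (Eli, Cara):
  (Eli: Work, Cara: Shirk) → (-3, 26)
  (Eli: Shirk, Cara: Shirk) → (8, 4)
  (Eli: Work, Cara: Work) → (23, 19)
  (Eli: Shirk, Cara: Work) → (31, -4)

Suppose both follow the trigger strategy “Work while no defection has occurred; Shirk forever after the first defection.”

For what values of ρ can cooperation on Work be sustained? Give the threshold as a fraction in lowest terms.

8/23

Eli: cooperation gives 23 each period; deviation gives 31 once then 8 forever.
  23/(1−ρ) ≥ 31 + 8ρ/(1−ρ) ⇒ ρ ≥ 8/23.
Cara: cooperation gives 19 each period; deviation gives 26 once then 4 forever.
  ρ ≥ 7/22.
Both must hold, so the binding constraint is Eli's: ρ ≥ 8/23.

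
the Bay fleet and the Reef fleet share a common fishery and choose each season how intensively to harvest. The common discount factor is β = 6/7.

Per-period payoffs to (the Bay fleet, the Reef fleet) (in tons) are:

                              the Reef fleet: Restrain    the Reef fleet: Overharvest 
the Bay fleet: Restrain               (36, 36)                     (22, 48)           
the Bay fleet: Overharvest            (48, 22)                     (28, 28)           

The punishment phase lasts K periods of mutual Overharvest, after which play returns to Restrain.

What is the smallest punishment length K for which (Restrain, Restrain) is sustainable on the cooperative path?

2

No profitable deviation requires (36−28)(β+…+β^K) ≥ 48−36, i.e. β+…+β^K ≥ 3/2 ≈ 1.5000.
With β = 6/7, the partial sums are K=1: 0.8571, K=2: 1.5918.
K = 2 is the first length at which the sum reaches 1.5000.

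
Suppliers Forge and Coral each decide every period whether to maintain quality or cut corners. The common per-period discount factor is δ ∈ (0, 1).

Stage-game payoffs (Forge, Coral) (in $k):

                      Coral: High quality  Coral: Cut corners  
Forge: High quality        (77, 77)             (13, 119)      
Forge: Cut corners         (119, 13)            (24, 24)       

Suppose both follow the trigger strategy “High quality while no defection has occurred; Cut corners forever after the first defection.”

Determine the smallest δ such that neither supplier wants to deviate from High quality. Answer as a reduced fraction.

One-period gain from deviating is 119 − 77 = 42. The loss is 77 − 24 = 53 in every subsequent period, with present value 53·δ/(1−δ).
Deviation is unprofitable when 53·δ/(1−δ) ≥ 42, i.e. δ/(1−δ) ≥ 42/53.
Equivalently δ ≥ 42/(42+53) = 42/95.

42/95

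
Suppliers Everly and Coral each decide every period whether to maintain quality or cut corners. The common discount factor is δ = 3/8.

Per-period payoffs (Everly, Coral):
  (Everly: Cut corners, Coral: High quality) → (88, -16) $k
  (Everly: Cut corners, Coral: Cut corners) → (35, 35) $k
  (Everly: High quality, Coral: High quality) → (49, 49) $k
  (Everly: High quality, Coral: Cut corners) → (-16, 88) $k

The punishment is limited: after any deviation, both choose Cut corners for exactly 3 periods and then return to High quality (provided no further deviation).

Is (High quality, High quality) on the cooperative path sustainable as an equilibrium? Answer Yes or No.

No

A one-shot deviation gives 88 now, then 35 for 3 periods, then back to 49.
Gain from deviating: (88−49) today; loss: (49−35) in each of the next 3 periods.
No-deviation condition: (49−35)(δ+…+δ^3) ≥ 88−49, i.e. δ+…+δ^3 ≥ 39/14.
At δ = 3/8: δ+…+δ^3 = 0.5684 < 2.7857.
So cooperation is not sustainable.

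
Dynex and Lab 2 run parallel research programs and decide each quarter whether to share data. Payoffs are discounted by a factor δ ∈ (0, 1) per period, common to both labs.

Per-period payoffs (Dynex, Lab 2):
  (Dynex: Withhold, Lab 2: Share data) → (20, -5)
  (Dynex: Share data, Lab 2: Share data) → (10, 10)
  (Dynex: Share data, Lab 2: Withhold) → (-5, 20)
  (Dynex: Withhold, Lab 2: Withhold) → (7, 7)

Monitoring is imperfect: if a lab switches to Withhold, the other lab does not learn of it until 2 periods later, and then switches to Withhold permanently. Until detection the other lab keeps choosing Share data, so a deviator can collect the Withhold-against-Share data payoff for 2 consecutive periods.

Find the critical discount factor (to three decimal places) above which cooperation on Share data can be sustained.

The best deviation is to choose Withhold for all 2 undetected periods, earning 20 each, then 7 forever once detected.
Deviation value: 20(1−δ^2)/(1−δ) + 7δ^2/(1−δ); cooperation value: 10/(1−δ).
IC: 10 ≥ 20(1−δ^2) + 7δ^2 = 20 − 13δ^2.
So δ^2 ≥ 10/13, giving δ ≥ (10/13)^(1/2) ≈ 0.877.

0.877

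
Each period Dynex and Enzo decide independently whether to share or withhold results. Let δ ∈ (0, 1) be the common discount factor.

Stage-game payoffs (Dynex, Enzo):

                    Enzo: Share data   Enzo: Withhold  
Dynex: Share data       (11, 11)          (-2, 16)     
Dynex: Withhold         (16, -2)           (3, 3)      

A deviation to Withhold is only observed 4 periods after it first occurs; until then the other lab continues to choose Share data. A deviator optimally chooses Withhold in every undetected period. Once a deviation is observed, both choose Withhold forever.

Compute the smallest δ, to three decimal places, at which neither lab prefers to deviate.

0.788

Deviating for the 4 undetected periods gains 16−11 = 5 per period over cooperation, then loses 11−3 = 8 per period forever once punishment starts.
Gain: 5(1 + δ + … + δ^3); loss: 8·δ^4/(1−δ).
No profitable deviation ⇔ 5(1−δ^4) ≤ 8·δ^4, i.e. δ^4 ≥ 5/(5+8) = 5/13.
Hence δ ≥ (5/13)^(1/4) ≈ 0.788.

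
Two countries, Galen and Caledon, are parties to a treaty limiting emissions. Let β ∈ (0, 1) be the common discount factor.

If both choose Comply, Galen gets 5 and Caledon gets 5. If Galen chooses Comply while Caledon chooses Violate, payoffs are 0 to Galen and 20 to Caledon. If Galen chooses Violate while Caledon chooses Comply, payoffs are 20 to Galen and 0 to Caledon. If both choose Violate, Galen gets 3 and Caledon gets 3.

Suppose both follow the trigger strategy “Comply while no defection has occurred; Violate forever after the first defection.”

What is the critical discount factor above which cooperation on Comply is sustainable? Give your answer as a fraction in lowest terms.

15/17

Under grim trigger the critical discount factor is (T−C)/(T−P) with T = 20, C = 5, P = 3.
β* = (20−5)/(20−3) = 15/17.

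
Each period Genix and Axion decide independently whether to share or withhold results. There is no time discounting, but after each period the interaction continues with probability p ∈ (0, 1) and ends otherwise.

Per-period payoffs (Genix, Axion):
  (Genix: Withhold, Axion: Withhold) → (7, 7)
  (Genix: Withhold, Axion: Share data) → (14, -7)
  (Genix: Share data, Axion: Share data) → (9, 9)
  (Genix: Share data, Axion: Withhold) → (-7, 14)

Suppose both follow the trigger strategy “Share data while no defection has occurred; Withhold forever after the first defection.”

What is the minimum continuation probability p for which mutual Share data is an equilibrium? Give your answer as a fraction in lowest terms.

5/7

Expected cooperation value is 9 + p·9 + p²·9 + … = 9/(1−p); deviation gives 14 + p·7/(1−p).
9 ≥ 14(1−p) + 7p ⇒ 7p ≥ 5 ⇒ p ≥ 5/7.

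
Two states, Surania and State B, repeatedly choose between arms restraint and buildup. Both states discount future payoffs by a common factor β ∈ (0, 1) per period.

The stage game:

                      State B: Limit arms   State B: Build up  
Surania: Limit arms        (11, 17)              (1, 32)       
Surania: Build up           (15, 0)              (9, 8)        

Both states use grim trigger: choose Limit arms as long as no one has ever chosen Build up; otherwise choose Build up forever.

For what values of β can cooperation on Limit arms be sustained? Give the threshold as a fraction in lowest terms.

Surania's threshold: (15−11)/(15−9) = 2/3.
State B's threshold: (32−17)/(32−8) = 5/8.
2/3 > 5/8, so Surania binds and β* = 2/3.

2/3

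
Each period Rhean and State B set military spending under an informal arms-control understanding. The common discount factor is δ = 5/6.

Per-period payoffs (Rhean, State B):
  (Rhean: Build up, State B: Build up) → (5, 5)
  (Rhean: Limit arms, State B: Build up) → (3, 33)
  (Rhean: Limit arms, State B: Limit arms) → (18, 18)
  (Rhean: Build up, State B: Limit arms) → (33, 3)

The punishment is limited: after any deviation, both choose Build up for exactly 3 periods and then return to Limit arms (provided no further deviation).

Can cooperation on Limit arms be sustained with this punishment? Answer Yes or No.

IC: δ+…+δ^3 ≥ (33−18)/(18−5) = 15/13.
At δ = 5/6: partial sum = 2.1065 ≥ 1.1538. Cooperation sustainable.

Yes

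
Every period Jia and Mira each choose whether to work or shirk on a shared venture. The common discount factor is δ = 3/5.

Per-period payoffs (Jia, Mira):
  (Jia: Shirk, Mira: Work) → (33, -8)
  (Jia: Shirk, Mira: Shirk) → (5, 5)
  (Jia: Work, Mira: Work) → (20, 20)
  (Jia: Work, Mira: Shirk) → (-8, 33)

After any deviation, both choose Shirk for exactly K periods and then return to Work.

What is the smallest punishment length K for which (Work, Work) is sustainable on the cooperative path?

2

Need Σ_{k=1}^{K} δ^k ≥ (33−20)/(20−5) = 0.8667 at δ = 3/5.
At K = 1 the sum is 0.6000 < 0.8667; at K = 2 it is 0.9600 ≥ 0.8667.
So the minimum punishment length is K = 2.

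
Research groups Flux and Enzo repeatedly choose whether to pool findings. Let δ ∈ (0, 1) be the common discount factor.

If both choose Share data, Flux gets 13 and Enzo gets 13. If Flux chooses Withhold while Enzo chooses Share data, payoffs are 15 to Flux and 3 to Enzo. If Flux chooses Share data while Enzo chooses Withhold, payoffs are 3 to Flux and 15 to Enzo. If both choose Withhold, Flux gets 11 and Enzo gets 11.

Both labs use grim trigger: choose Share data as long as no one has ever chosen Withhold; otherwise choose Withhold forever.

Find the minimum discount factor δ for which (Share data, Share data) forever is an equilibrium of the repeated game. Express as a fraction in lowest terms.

One-period gain from deviating is 15 − 13 = 2. The loss is 13 − 11 = 2 in every subsequent period, with present value 2·δ/(1−δ).
Deviation is unprofitable when 2·δ/(1−δ) ≥ 2, i.e. δ/(1−δ) ≥ 1.
Equivalently δ ≥ 2/(2+2) = 1/2.

1/2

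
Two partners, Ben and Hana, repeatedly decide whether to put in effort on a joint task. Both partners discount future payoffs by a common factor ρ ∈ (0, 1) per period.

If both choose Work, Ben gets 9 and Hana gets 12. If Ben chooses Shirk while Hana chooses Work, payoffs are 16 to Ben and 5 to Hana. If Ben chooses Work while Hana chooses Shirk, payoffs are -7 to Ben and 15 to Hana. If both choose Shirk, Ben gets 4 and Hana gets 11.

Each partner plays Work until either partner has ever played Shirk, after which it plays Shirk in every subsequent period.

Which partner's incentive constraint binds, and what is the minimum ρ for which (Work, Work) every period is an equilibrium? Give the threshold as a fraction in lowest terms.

Ben: cooperation gives 9 each period; deviation gives 16 once then 4 forever.
  9/(1−ρ) ≥ 16 + 4ρ/(1−ρ) ⇒ ρ ≥ 7/12.
Hana: cooperation gives 12 each period; deviation gives 15 once then 11 forever.
  ρ ≥ 3/4.
Both must hold, so the binding constraint is Hana's: ρ ≥ 3/4.

Hana; ρ ≥ 3/4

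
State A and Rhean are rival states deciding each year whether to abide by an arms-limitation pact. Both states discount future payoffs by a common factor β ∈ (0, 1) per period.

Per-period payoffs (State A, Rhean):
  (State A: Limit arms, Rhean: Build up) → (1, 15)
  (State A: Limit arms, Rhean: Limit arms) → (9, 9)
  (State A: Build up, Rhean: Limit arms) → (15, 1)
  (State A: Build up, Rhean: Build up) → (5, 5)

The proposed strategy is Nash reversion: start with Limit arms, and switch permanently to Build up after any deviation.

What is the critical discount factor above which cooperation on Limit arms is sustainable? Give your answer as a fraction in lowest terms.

Cooperation forever yields 9 each period: 9/(1−β).
Deviating yields 15 once, then 5 forever: 15 + 5β/(1−β).
No profitable deviation requires 9/(1−β) ≥ 15 + 5β/(1−β).
Multiplying by (1−β): 9 ≥ 15(1−β) + 5β = 15 − 10β.
So 10β ≥ 6, i.e. β ≥ 6/10 = 3/5.

3/5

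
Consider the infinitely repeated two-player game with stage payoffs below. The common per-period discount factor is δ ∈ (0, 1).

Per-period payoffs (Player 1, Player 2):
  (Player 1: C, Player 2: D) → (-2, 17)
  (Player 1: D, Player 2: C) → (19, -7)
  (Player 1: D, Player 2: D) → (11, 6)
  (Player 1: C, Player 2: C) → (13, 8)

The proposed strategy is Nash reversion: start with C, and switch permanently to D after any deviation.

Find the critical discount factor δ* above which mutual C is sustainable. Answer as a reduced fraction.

9/11

Player 1's threshold: (19−13)/(19−11) = 3/4.
Player 2's threshold: (17−8)/(17−6) = 9/11.
3/4 < 9/11, so Player 2 binds and δ* = 9/11.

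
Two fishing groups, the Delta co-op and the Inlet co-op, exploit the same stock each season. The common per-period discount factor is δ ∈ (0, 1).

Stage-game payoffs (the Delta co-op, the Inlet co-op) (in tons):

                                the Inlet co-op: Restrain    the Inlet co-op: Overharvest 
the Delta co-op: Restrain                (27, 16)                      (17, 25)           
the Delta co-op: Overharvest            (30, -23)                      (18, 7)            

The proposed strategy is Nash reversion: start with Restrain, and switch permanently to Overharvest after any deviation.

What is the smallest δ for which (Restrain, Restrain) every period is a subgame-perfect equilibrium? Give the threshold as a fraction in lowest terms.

the Delta co-op's threshold: (30−27)/(30−18) = 1/4.
the Inlet co-op's threshold: (25−16)/(25−7) = 1/2.
1/4 < 1/2, so the Inlet co-op binds and δ* = 1/2.

1/2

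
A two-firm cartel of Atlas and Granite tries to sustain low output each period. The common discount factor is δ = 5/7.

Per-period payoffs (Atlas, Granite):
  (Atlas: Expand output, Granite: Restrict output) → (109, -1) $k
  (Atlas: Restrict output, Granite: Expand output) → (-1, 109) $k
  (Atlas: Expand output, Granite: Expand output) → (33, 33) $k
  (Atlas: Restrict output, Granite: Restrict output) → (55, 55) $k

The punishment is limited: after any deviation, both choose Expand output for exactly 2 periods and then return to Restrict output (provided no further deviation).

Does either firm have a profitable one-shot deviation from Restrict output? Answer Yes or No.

IC: δ+…+δ^2 ≥ (109−55)/(55−33) = 27/11.
At δ = 5/7: partial sum = 1.2245 < 2.4545. Cooperation not sustainable.

Yes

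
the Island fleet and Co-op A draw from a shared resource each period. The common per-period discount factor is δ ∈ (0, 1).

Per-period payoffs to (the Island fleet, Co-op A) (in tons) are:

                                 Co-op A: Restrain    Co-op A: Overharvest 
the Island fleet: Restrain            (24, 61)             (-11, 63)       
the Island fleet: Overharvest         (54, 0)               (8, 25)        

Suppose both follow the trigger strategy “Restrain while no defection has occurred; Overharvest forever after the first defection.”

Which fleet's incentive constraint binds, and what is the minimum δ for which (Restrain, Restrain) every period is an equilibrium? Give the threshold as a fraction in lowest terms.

the Island fleet's threshold: (54−24)/(54−8) = 15/23.
Co-op A's threshold: (63−61)/(63−25) = 1/19.
15/23 > 1/19, so the Island fleet binds and δ* = 15/23.

the Island fleet; δ ≥ 15/23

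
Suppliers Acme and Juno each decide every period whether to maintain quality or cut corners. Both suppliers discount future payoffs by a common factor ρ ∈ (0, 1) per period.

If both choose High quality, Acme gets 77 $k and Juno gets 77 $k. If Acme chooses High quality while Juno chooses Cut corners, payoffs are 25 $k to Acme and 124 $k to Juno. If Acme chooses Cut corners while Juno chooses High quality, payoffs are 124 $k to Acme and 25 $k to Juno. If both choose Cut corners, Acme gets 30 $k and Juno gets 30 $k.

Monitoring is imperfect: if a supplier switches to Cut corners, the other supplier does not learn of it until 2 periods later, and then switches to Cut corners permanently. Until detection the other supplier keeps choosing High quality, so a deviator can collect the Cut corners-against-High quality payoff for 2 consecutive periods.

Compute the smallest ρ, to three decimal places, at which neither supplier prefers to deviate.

The best deviation is to choose Cut corners for all 2 undetected periods, earning 124 each, then 30 forever once detected.
Deviation value: 124(1−ρ^2)/(1−ρ) + 30ρ^2/(1−ρ); cooperation value: 77/(1−ρ).
IC: 77 ≥ 124(1−ρ^2) + 30ρ^2 = 124 − 94ρ^2.
So ρ^2 ≥ 47/94 = 1/2, giving ρ ≥ (1/2)^(1/2) ≈ 0.707.

0.707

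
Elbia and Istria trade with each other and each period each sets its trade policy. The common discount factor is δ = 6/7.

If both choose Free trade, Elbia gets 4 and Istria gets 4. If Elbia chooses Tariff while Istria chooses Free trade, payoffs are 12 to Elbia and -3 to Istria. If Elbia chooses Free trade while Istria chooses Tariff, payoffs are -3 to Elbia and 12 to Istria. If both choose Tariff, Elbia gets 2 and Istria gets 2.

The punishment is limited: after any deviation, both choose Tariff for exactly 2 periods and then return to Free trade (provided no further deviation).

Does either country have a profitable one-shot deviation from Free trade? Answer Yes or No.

Comparing payoff streams over the 3 periods until play realigns: cooperate → 4(1+δ+…+δ^2); deviate → 12 + 2(δ+…+δ^2).
Cooperation is sustained iff (4−2)(δ+…+δ^2) ≥ 12−4.
δ+…+δ^2 = 6/7·(1−(6/7)^2)/(1−6/7) = 1.5918, and (12−4)/(4−2) = 4.0000.
1.5918 < 4.0000, so cooperation is not sustainable.

Yes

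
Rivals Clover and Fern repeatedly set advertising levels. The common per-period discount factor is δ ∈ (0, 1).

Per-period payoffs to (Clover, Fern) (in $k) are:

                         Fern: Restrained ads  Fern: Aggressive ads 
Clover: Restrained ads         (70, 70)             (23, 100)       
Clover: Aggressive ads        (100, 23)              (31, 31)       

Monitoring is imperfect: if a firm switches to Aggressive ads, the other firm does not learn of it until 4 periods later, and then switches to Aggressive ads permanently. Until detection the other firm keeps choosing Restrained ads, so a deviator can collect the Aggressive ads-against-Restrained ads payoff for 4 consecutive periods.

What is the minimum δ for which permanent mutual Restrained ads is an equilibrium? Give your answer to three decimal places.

0.812

The best deviation is to choose Aggressive ads for all 4 undetected periods, earning 100 each, then 31 forever once detected.
Deviation value: 100(1−δ^4)/(1−δ) + 31δ^4/(1−δ); cooperation value: 70/(1−δ).
IC: 70 ≥ 100(1−δ^4) + 31δ^4 = 100 − 69δ^4.
So δ^4 ≥ 30/69 = 10/23, giving δ ≥ (10/23)^(1/4) ≈ 0.812.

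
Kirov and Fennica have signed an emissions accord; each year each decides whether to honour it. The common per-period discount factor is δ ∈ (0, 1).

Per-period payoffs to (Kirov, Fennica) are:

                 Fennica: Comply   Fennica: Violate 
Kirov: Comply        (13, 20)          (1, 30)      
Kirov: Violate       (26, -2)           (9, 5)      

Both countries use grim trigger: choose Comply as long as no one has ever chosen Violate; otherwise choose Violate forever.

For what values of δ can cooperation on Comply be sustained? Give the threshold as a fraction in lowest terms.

Kirov: cooperation gives 13 each period; deviation gives 26 once then 9 forever.
  13/(1−δ) ≥ 26 + 9δ/(1−δ) ⇒ δ ≥ 13/17.
Fennica: cooperation gives 20 each period; deviation gives 30 once then 5 forever.
  δ ≥ 10/25 = 2/5.
Both must hold, so the binding constraint is Kirov's: δ ≥ 13/17.

13/17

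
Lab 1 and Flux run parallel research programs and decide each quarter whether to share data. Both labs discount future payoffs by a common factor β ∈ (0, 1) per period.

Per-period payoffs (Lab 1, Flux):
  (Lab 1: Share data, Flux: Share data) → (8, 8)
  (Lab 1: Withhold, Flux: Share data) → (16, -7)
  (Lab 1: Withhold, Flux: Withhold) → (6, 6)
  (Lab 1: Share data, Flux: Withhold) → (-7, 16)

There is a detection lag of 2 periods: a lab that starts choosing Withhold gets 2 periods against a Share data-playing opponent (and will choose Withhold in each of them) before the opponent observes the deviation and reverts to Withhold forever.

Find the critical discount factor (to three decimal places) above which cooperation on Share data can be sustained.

The best deviation is to choose Withhold for all 2 undetected periods, earning 16 each, then 6 forever once detected.
Deviation value: 16(1−β^2)/(1−β) + 6β^2/(1−β); cooperation value: 8/(1−β).
IC: 8 ≥ 16(1−β^2) + 6β^2 = 16 − 10β^2.
So β^2 ≥ 8/10 = 4/5, giving β ≥ (4/5)^(1/2) ≈ 0.894.

0.894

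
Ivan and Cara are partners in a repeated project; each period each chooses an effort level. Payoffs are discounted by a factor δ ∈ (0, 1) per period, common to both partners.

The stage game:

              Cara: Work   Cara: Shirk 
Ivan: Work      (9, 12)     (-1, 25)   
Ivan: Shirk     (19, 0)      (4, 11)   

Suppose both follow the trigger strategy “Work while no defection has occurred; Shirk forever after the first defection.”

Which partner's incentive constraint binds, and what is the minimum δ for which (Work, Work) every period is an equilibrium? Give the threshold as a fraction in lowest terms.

Ivan: cooperation gives 9 each period; deviation gives 19 once then 4 forever.
  9/(1−δ) ≥ 19 + 4δ/(1−δ) ⇒ δ ≥ 10/15 = 2/3.
Cara: cooperation gives 12 each period; deviation gives 25 once then 11 forever.
  δ ≥ 13/14.
Both must hold, so the binding constraint is Cara's: δ ≥ 13/14.

Cara; δ ≥ 13/14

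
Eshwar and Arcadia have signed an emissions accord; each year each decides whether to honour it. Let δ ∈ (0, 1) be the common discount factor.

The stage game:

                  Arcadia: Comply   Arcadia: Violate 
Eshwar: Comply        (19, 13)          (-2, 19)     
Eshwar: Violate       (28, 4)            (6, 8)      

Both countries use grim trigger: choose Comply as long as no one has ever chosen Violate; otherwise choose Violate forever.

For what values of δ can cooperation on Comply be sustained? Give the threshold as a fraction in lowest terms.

6/11

Eshwar's threshold: (28−19)/(28−6) = 9/22.
Arcadia's threshold: (19−13)/(19−8) = 6/11.
9/22 < 6/11, so Arcadia binds and δ* = 6/11.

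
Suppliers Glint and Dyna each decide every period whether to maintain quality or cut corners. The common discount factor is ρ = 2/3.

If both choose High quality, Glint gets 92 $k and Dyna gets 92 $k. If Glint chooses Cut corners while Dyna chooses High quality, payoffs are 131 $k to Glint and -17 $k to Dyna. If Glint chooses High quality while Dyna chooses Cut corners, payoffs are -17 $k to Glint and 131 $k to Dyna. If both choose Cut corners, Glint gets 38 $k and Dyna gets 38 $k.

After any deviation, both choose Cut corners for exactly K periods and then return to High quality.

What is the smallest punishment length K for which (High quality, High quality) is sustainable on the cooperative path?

2

IC: ρ(1−ρ^K)/(1−ρ) ≥ (131−92)/(92−38) = 13/18.
With ρ = 2/3: need 1 − ρ^K ≥ 13/18·(1−2/3)/(2/3), i.e. ρ^K ≤ 0.6389.
Since (2/3)^1 = 0.6667 and (2/3)^2 = 0.4444, the smallest such K is 2.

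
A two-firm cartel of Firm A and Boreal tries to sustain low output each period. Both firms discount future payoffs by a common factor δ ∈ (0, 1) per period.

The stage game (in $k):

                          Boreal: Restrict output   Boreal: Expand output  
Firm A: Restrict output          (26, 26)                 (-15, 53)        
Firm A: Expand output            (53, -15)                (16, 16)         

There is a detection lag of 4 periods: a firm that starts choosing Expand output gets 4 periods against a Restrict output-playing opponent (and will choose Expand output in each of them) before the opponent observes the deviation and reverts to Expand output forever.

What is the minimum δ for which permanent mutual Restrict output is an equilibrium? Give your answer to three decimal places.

0.924

A deviator earns 53 for 4 periods, then 16 forever; cooperating earns 26 forever. Multiplying the IC by (1−δ):
26 ≥ 53(1−δ^4) + 16δ^4, so 37·δ^4 ≥ 27 and δ^4 ≥ 27/37.
δ ≥ (27/37)^(1/4) ≈ 0.924.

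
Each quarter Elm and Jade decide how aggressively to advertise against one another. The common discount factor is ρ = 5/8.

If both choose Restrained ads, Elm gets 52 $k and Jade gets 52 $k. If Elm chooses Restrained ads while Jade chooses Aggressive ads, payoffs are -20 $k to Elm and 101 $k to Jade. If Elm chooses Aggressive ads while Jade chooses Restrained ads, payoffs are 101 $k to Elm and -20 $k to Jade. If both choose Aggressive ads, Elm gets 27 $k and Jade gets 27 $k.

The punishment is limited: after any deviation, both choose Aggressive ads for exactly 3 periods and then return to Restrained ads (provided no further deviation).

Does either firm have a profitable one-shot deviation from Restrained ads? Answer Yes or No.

Comparing payoff streams over the 4 periods until play realigns: cooperate → 52(1+ρ+…+ρ^3); deviate → 101 + 27(ρ+…+ρ^3).
Cooperation is sustained iff (52−27)(ρ+…+ρ^3) ≥ 101−52.
ρ+…+ρ^3 = 5/8·(1−(5/8)^3)/(1−5/8) = 1.2598, and (101−52)/(52−27) = 1.9600.
1.2598 < 1.9600, so cooperation is not sustainable.

Yes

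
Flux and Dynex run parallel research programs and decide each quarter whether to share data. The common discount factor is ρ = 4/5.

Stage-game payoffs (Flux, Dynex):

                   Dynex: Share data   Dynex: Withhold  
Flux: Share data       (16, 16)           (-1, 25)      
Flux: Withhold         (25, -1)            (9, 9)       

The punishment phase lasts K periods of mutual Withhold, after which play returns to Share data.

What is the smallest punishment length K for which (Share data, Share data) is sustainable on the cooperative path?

Need Σ_{k=1}^{K} ρ^k ≥ (25−16)/(16−9) = 1.2857 at ρ = 4/5.
At K = 1 the sum is 0.8000 < 1.2857; at K = 2 it is 1.4400 ≥ 1.2857.
So the minimum punishment length is K = 2.

2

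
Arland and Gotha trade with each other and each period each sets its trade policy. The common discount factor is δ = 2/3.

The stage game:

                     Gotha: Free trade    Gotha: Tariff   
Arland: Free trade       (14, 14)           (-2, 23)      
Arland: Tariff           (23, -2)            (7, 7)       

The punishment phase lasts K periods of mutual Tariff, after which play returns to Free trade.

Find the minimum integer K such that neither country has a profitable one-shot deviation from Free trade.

IC: δ(1−δ^K)/(1−δ) ≥ (23−14)/(14−7) = 9/7.
With δ = 2/3: need 1 − δ^K ≥ 9/7·(1−2/3)/(2/3), i.e. δ^K ≤ 0.3571.
Since (2/3)^2 = 0.4444 and (2/3)^3 = 0.2963, the smallest such K is 3.

3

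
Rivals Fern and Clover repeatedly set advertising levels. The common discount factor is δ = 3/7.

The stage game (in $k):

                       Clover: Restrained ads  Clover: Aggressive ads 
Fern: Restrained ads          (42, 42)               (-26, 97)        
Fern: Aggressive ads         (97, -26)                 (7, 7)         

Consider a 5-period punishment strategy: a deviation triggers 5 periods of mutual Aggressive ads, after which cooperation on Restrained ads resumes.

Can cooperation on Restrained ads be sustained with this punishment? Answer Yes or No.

No

IC: δ+…+δ^5 ≥ (97−42)/(42−7) = 11/7.
At δ = 3/7: partial sum = 0.7392 < 1.5714. Cooperation not sustainable.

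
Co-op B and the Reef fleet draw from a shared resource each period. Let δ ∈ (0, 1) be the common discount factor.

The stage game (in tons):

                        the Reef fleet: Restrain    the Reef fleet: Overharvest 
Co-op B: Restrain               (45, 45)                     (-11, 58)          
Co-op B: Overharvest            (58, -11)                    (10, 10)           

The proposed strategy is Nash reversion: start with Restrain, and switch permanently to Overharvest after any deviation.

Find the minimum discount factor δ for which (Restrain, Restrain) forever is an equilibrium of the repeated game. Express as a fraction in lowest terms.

13/48

Under grim trigger the critical discount factor is (T−C)/(T−P) with T = 58, C = 45, P = 10.
δ* = (58−45)/(58−10) = 13/48.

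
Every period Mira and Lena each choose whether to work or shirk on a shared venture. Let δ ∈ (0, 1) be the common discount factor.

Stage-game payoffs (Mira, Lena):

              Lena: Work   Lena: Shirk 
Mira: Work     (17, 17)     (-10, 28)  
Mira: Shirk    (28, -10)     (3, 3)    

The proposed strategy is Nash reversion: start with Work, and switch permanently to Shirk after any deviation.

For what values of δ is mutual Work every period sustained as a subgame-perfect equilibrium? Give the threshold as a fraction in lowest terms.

11/25

Under grim trigger the critical discount factor is (T−C)/(T−P) with T = 28, C = 17, P = 3.
δ* = (28−17)/(28−3) = 11/25.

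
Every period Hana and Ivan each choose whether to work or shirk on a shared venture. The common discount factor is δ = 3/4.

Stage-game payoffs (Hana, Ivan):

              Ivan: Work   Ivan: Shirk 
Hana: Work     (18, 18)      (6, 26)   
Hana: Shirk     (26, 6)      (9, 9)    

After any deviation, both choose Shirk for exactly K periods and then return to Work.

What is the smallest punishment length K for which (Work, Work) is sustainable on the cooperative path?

Need Σ_{k=1}^{K} δ^k ≥ (26−18)/(18−9) = 0.8889 at δ = 3/4.
At K = 1 the sum is 0.7500 < 0.8889; at K = 2 it is 1.3125 ≥ 0.8889.
So the minimum punishment length is K = 2.

2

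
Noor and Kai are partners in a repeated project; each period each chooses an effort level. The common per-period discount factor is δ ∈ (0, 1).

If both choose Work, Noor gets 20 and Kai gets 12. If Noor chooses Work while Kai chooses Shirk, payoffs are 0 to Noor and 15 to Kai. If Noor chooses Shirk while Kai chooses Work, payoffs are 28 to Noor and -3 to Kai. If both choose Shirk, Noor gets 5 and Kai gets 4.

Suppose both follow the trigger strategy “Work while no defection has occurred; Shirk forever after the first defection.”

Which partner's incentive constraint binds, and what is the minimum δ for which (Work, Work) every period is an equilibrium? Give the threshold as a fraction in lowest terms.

Noor; δ ≥ 8/23

Noor: cooperation gives 20 each period; deviation gives 28 once then 5 forever.
  20/(1−δ) ≥ 28 + 5δ/(1−δ) ⇒ δ ≥ 8/23.
Kai: cooperation gives 12 each period; deviation gives 15 once then 4 forever.
  δ ≥ 3/11.
Both must hold, so the binding constraint is Noor's: δ ≥ 8/23.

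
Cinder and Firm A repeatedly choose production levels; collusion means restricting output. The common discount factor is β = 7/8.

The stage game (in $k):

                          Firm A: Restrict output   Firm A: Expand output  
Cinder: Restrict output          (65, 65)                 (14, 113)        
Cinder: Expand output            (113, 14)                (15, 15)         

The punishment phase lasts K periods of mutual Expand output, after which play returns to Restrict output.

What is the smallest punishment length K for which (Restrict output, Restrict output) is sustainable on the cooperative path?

2

Need Σ_{k=1}^{K} β^k ≥ (113−65)/(65−15) = 0.9600 at β = 7/8.
At K = 1 the sum is 0.8750 < 0.9600; at K = 2 it is 1.6406 ≥ 0.9600.
So the minimum punishment length is K = 2.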